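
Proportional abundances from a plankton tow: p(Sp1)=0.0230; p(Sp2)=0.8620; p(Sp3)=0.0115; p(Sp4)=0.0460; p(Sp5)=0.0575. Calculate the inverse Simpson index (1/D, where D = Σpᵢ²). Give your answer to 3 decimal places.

1.335

D = 0.023² + 0.862² + 0.0115² + 0.046² + 0.0575² = 0.000529 + 0.743044 + 0.000132 + 0.002116 + 0.003306 = 0.749127 (working shown to 6 dp, full precision carried).
So 1/D = 1.33489, i.e. 1.335 to 3 decimal places.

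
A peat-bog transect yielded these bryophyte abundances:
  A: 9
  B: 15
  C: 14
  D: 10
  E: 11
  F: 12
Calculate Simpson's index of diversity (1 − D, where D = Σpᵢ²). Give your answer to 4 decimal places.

0.8280

Total N = 9+15+14+10+11+12 = 71, so the proportions are 0.126761, 0.211268, 0.197183, 0.140845, 0.15493, 0.169014 (working shown to 6 dp, full precision carried).
D = 0.126761² + 0.211268² + 0.197183² + 0.140845² + 0.15493² + 0.169014² = 0.016068 + 0.044634 + 0.038881 + 0.019837 + 0.024003 + 0.028566 = 0.171990.
So 1 − D = 0.828010, i.e. 0.8280 to 4 decimal places.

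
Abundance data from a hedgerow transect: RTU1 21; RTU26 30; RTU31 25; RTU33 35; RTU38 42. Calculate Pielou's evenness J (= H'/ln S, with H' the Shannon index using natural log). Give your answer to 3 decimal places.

0.982

Total N = 21+30+25+35+42 = 153, so the proportions are 0.13725, 0.19608, 0.1634, 0.22876, 0.27451 (working shown to 5 dp, full precision carried).
H' = −Σ pᵢ ln pᵢ = −((-0.27258) + (-0.31946) + (-0.29601) + (-0.33744) + (-0.35488)) = 1.58036.
With S = 5 species, ln S = 1.60944, so J = 1.58036/1.60944 = 0.98193, i.e. 0.982 to 3 decimal places.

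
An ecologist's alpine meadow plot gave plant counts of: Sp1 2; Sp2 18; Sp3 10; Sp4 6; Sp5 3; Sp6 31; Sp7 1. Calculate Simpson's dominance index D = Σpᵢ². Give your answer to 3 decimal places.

Total N = 2+18+10+6+3+31+1 = 71, so the proportions are 0.02817, 0.25352, 0.14085, 0.08451, 0.04225, 0.43662, 0.01408 (working shown to 5 dp, full precision carried).
D = 0.02817² + 0.25352² + 0.14085² + 0.08451² + 0.04225² + 0.43662² + 0.01408² = 0.00079 + 0.06427 + 0.01984 + 0.00714 + 0.00179 + 0.19064 + 0.00020 = 0.28467.
To 3 decimal places, D = 0.285.

0.285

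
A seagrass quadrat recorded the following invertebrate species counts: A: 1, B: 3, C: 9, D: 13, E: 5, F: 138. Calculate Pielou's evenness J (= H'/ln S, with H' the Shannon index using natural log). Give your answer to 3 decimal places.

Total N = 1+3+9+13+5+138 = 169, so the proportions are 0.00592, 0.01775, 0.05325, 0.07692, 0.02959, 0.81657 (working shown to 5 dp, full precision carried).
H' = −Σ pᵢ ln pᵢ = −((-0.03035) + (-0.07156) + (-0.15618) + (-0.19730) + (-0.10416) + (-0.16547)) = 0.72503.
With S = 6 species, ln S = 1.79176, so J = 0.72503/1.79176 = 0.40465, i.e. 0.405 to 3 decimal places.

0.405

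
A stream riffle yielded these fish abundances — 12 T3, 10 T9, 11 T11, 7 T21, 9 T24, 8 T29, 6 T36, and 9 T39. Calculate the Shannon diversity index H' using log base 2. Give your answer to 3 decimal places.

Total N = 12+10+11+7+9+8+6+9 = 72, so the proportions are 0.16667, 0.13889, 0.15278, 0.09722, 0.125, 0.11111, 0.08333, 0.125 (working shown to 5 dp, full precision carried).
Each pᵢ log₂ pᵢ term: 0.16667×(-2.58496)=-0.43083, 0.13889×(-2.84800)=-0.39556, 0.15278×(-2.71049)=-0.41410, 0.09722×(-3.36257)=-0.32692, 0.125×(-3.00000)=-0.37500, 0.11111×(-3.16993)=-0.35221, 0.08333×(-3.58496)=-0.29875, 0.125×(-3.00000)=-0.37500.
Sum = -2.96836, so H' = 2.968.

2.968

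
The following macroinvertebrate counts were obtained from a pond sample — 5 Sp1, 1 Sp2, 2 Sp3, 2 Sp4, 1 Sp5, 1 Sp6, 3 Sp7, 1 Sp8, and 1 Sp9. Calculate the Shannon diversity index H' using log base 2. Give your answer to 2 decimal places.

2.89

Total N = 5+1+2+2+1+1+3+1+1 = 17, so the proportions are 0.2941, 0.0588, 0.1176, 0.1176, 0.0588, 0.0588, 0.1765, 0.0588, 0.0588 (working shown to 4 dp, full precision carried).
Each pᵢ log₂ pᵢ term: 0.2941×(-1.7655)=-0.5193, 0.0588×(-4.0875)=-0.2404, 0.1176×(-3.0875)=-0.3632, 0.1176×(-3.0875)=-0.3632, 0.0588×(-4.0875)=-0.2404, 0.0588×(-4.0875)=-0.2404, 0.1765×(-2.5025)=-0.4416, 0.0588×(-4.0875)=-0.2404, 0.0588×(-4.0875)=-0.2404.
Sum = -2.8895, so H' = 2.89.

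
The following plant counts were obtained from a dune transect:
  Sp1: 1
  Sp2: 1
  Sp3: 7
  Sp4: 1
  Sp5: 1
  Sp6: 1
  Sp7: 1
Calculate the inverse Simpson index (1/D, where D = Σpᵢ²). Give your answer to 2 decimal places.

Total N = 1+1+7+1+1+1+1 = 13, so the proportions are 0.07692, 0.07692, 0.53846, 0.07692, 0.07692, 0.07692, 0.07692 (working shown to 5 dp, full precision carried).
D = 0.07692² + 0.07692² + 0.53846² + 0.07692² + 0.07692² + 0.07692² + 0.07692² = 0.00592 + 0.00592 + 0.28994 + 0.00592 + 0.00592 + 0.00592 + 0.00592 = 0.32544.
So 1/D = 3.0727, i.e. 3.07 to 2 decimal places.

3.07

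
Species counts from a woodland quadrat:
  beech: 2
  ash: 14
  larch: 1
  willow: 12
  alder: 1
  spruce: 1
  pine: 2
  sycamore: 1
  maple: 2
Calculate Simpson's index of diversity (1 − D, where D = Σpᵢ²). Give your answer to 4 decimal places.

0.7253

Total N = 2+14+1+12+1+1+2+1+2 = 36, so the proportions are 0.055556, 0.388889, 0.027778, 0.333333, 0.027778, 0.027778, 0.055556, 0.027778, 0.055556 (working shown to 6 dp, full precision carried).
D = 0.055556² + 0.388889² + 0.027778² + 0.333333² + 0.027778² + 0.027778² + 0.055556² + 0.027778² + 0.055556² = 0.003086 + 0.151235 + 0.000772 + 0.111111 + 0.000772 + 0.000772 + 0.003086 + 0.000772 + 0.003086 = 0.274691.
So 1 − D = 0.725309, i.e. 0.7253 to 4 decimal places.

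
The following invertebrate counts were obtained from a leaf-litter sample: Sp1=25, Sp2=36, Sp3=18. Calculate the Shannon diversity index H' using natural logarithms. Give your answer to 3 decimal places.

1.059

Total N = 25+36+18 = 79, so the proportions are 0.31646, 0.4557, 0.22785 (working shown to 5 dp, full precision carried).
Each pᵢ ln pᵢ term: 0.31646×(-1.15057)=-0.36411, 0.4557×(-0.78593)=-0.35814, 0.22785×(-1.47908)=-0.33700.
Sum = -1.05925, so H' = 1.059.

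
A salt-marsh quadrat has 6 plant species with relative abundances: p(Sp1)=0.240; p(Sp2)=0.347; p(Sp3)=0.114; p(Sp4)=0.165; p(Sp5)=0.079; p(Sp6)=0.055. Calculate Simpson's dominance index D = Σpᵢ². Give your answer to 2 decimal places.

0.23

D = 0.24² + 0.347² + 0.114² + 0.165² + 0.079² + 0.055² = 0.0576 + 0.1204 + 0.0130 + 0.0272 + 0.0062 + 0.0030 = 0.2275 (working shown to 4 dp, full precision carried).
To 2 decimal places, D = 0.23.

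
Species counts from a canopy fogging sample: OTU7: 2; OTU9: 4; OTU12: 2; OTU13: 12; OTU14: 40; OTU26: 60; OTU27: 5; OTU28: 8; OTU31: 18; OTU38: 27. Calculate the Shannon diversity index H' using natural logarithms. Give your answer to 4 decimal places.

1.8276

Total N = 2+4+2+12+40+60+5+8+18+27 = 178, so the proportions are 0.011236, 0.022472, 0.011236, 0.067416, 0.224719, 0.337079, 0.02809, 0.044944, 0.101124, 0.151685 (working shown to 6 dp, full precision carried).
Each pᵢ ln pᵢ term: 0.011236×(-4.488636)=-0.050434, 0.022472×(-3.795489)=-0.085292, 0.011236×(-4.488636)=-0.050434, 0.067416×(-2.696877)=-0.181812, 0.224719×(-1.492904)=-0.335484, 0.337079×(-1.087439)=-0.366552, 0.02809×(-3.572346)=-0.100347, 0.044944×(-3.102342)=-0.139431, 0.101124×(-2.291412)=-0.231716, 0.151685×(-1.885947)=-0.286071.
Sum = -1.827573, so H' = 1.8276.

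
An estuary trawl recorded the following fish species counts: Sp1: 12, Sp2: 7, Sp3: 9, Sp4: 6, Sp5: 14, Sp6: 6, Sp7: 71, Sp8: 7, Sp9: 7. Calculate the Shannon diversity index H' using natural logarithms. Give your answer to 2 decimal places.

1.69

Total N = 12+7+9+6+14+6+71+7+7 = 139, so the proportions are 0.0863, 0.0504, 0.0647, 0.0432, 0.1007, 0.0432, 0.5108, 0.0504, 0.0504 (working shown to 4 dp, full precision carried).
Each pᵢ ln pᵢ term: 0.0863×(-2.4496)=-0.2115, 0.0504×(-2.9886)=-0.1505, 0.0647×(-2.7372)=-0.1772, 0.0432×(-3.1427)=-0.1357, 0.1007×(-2.2954)=-0.2312, 0.0432×(-3.1427)=-0.1357, 0.5108×(-0.6718)=-0.3431, 0.0504×(-2.9886)=-0.1505, 0.0504×(-2.9886)=-0.1505.
Sum = -1.6859, so H' = 1.69.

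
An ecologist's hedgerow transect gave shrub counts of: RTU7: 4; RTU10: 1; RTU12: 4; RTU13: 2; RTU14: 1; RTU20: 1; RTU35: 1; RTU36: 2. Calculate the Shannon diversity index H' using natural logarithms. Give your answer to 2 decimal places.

Total N = 4+1+4+2+1+1+1+2 = 16, so the proportions are 0.25, 0.0625, 0.25, 0.125, 0.0625, 0.0625, 0.0625, 0.125 (working shown to 4 dp, full precision carried).
Each pᵢ ln pᵢ term: 0.25×(-1.3863)=-0.3466, 0.0625×(-2.7726)=-0.1733, 0.25×(-1.3863)=-0.3466, 0.125×(-2.0794)=-0.2599, 0.0625×(-2.7726)=-0.1733, 0.0625×(-2.7726)=-0.1733, 0.0625×(-2.7726)=-0.1733, 0.125×(-2.0794)=-0.2599.
Sum = -1.9062, so H' = 1.91.

1.91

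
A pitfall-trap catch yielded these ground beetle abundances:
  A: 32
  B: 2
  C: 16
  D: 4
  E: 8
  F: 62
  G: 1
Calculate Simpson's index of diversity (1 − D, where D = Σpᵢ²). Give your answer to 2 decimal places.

0.67

Total N = 32+2+16+4+8+62+1 = 125, so the proportions are 0.256, 0.016, 0.128, 0.032, 0.064, 0.496, 0.008 (working shown to 4 dp, full precision carried).
D = 0.256² + 0.016² + 0.128² + 0.032² + 0.064² + 0.496² + 0.008² = 0.0655 + 0.0003 + 0.0164 + 0.0010 + 0.0041 + 0.2460 + 0.0001 = 0.3334.
So 1 − D = 0.6666, i.e. 0.67 to 2 decimal places.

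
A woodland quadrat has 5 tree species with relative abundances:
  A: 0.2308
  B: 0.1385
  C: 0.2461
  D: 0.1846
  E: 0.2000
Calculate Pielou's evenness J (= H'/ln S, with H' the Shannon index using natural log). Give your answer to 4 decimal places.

H' = −Σ pᵢ ln pᵢ = −((-0.338400) + (-0.273799) + (-0.345036) + (-0.311894) + (-0.321888)) = 1.591016 (working shown to 6 dp, full precision carried).
With S = 5 species, ln S = 1.609438, so J = 1.591016/1.609438 = 0.988554, i.e. 0.9886 to 4 decimal places.

0.9886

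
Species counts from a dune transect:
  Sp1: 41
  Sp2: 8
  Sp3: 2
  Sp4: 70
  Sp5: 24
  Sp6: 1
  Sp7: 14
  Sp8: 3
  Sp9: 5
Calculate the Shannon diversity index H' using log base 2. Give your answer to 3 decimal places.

2.307

Total N = 41+8+2+70+24+1+14+3+5 = 168, so the proportions are 0.24405, 0.04762, 0.0119, 0.41667, 0.14286, 0.00595, 0.08333, 0.01786, 0.02976 (working shown to 5 dp, full precision carried).
Each pᵢ log₂ pᵢ term: 0.24405×(-2.03477)=-0.49658, 0.04762×(-4.39232)=-0.20916, 0.0119×(-6.39232)=-0.07610, 0.41667×(-1.26303)=-0.52626, 0.14286×(-2.80735)=-0.40105, 0.00595×(-7.39232)=-0.04400, 0.08333×(-3.58496)=-0.29875, 0.01786×(-5.80735)=-0.10370, 0.02976×(-5.07039)=-0.15090.
Sum = -2.30651, so H' = 2.307.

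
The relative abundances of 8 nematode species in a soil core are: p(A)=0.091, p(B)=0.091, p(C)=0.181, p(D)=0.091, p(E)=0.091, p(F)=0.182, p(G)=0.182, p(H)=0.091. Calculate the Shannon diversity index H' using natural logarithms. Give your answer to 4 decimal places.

2.0201

Each pᵢ ln pᵢ term (working shown to 6 dp, full precision carried): 0.091×(-2.396896)=-0.218118, 0.091×(-2.396896)=-0.218118, 0.181×(-1.709258)=-0.309376, 0.091×(-2.396896)=-0.218118, 0.091×(-2.396896)=-0.218118, 0.182×(-1.703749)=-0.310082, 0.182×(-1.703749)=-0.310082, 0.091×(-2.396896)=-0.218118.
Sum = -2.020128, so H' = 2.0201.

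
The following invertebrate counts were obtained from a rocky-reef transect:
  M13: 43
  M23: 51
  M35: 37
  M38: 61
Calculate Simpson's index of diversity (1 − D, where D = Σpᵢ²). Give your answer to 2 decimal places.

Total N = 43+51+37+61 = 192, so the proportions are 0.224, 0.2656, 0.1927, 0.3177 (working shown to 4 dp, full precision carried).
D = 0.224² + 0.2656² + 0.1927² + 0.3177² = 0.0502 + 0.0706 + 0.0371 + 0.1009 = 0.2588.
So 1 − D = 0.7412, i.e. 0.74 to 2 decimal places.

0.74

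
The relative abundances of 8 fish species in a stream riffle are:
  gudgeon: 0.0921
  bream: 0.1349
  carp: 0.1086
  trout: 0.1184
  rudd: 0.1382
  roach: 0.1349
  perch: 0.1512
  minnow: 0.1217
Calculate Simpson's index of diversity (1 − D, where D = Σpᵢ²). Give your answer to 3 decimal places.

0.873

D = 0.0921² + 0.1349² + 0.1086² + 0.1184² + 0.1382² + 0.1349² + 0.1512² + 0.1217² = 0.00848 + 0.01820 + 0.01179 + 0.01402 + 0.01910 + 0.01820 + 0.02286 + 0.01481 = 0.12746 (working shown to 5 dp, full precision carried).
So 1 − D = 0.87254, i.e. 0.873 to 3 decimal places.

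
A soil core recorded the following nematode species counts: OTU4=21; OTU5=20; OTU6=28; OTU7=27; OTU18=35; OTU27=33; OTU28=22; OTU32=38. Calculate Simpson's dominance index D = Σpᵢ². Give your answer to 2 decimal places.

Total N = 21+20+28+27+35+33+22+38 = 224, so the proportions are 0.0938, 0.0893, 0.125, 0.1205, 0.1562, 0.1473, 0.0982, 0.1696 (working shown to 4 dp, full precision carried).
D = 0.0938² + 0.0893² + 0.125² + 0.1205² + 0.1562² + 0.1473² + 0.0982² + 0.1696² = 0.0088 + 0.0080 + 0.0156 + 0.0145 + 0.0244 + 0.0217 + 0.0096 + 0.0288 = 0.1315.
To 2 decimal places, D = 0.13.

0.13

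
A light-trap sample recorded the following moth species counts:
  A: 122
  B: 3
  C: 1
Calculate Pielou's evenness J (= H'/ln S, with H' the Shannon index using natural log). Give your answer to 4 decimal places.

Total N = 122+3+1 = 126, so the proportions are 0.968254, 0.02381, 0.007937 (working shown to 6 dp, full precision carried).
H' = −Σ pᵢ ln pᵢ = −((-0.031237) + (-0.088992) + (-0.038383)) = 0.158612.
With S = 3 species, ln S = 1.098612, so J = 0.158612/1.098612 = 0.144375, i.e. 0.1444 to 4 decimal places.

0.1444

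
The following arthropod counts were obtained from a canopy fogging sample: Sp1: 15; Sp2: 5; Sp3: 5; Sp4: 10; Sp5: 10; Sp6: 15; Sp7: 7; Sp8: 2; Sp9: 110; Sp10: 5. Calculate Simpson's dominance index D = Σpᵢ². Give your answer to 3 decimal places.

0.380

Total N = 15+5+5+10+10+15+7+2+110+5 = 184, so the proportions are 0.08152, 0.02717, 0.02717, 0.05435, 0.05435, 0.08152, 0.03804, 0.01087, 0.59783, 0.02717 (working shown to 5 dp, full precision carried).
D = 0.08152² + 0.02717² + 0.02717² + 0.05435² + 0.05435² + 0.08152² + 0.03804² + 0.01087² + 0.59783² + 0.02717² = 0.00665 + 0.00074 + 0.00074 + 0.00295 + 0.00295 + 0.00665 + 0.00145 + 0.00012 + 0.35740 + 0.00074 = 0.38038.
To 3 decimal places, D = 0.380.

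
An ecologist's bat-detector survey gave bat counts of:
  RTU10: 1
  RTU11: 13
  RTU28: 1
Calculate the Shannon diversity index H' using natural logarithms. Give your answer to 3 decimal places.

0.485

Total N = 1+13+1 = 15, so the proportions are 0.06667, 0.86667, 0.06667 (working shown to 5 dp, full precision carried).
Each pᵢ ln pᵢ term: 0.06667×(-2.70805)=-0.18054, 0.86667×(-0.14310)=-0.12402, 0.06667×(-2.70805)=-0.18054.
Sum = -0.48509, so H' = 0.485.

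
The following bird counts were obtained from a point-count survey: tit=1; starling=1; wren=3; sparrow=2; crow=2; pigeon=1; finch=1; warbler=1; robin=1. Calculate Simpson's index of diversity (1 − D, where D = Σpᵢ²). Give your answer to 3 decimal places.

Total N = 1+1+3+2+2+1+1+1+1 = 13, so the proportions are 0.07692, 0.07692, 0.23077, 0.15385, 0.15385, 0.07692, 0.07692, 0.07692, 0.07692 (working shown to 5 dp, full precision carried).
D = 0.07692² + 0.07692² + 0.23077² + 0.15385² + 0.15385² + 0.07692² + 0.07692² + 0.07692² + 0.07692² = 0.00592 + 0.00592 + 0.05325 + 0.02367 + 0.02367 + 0.00592 + 0.00592 + 0.00592 + 0.00592 = 0.13609.
So 1 − D = 0.86391, i.e. 0.864 to 3 decimal places.

0.864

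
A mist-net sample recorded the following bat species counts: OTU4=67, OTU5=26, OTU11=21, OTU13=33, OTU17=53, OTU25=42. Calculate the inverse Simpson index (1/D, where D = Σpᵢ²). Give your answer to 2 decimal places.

5.20

Total N = 67+26+21+33+53+42 = 242, so the proportions are 0.27686, 0.107438, 0.086777, 0.136364, 0.219008, 0.173554 (working shown to 6 dp, full precision carried).
D = 0.27686² + 0.107438² + 0.086777² + 0.136364² + 0.219008² + 0.173554² = 0.076651 + 0.011543 + 0.007530 + 0.018595 + 0.047965 + 0.030121 = 0.192405.
So 1/D = 5.1974, i.e. 5.20 to 2 decimal places.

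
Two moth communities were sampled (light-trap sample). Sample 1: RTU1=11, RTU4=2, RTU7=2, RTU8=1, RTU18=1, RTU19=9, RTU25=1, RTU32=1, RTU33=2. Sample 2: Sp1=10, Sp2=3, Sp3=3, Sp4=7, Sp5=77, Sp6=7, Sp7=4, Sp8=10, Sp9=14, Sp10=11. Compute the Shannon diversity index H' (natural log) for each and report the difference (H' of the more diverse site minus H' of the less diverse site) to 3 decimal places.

Sample 1: N=30, proportions 0.366667, 0.066667, 0.066667, 0.033333, 0.033333, 0.3, 0.033333, 0.033333, 0.066667, giving H' = 1.724172 (working shown to 6 dp, full precision carried).
Sample 2: N=146, proportions 0.068493, 0.020548, 0.020548, 0.047945, 0.527397, 0.047945, 0.027397, 0.068493, 0.09589, 0.075342, giving H' = 1.673826.
Difference = |1.724172 − 1.673826| = 0.050346, i.e. 0.050 to 3 decimal places.

0.050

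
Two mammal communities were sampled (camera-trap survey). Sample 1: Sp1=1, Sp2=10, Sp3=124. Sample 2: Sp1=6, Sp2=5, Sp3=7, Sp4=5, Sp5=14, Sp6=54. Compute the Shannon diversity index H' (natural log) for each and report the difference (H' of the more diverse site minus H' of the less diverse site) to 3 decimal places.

0.986

Sample 1: N=135, proportions 0.00741, 0.07407, 0.91852, giving H' = 0.30720 (working shown to 5 dp, full precision carried).
Sample 2: N=91, proportions 0.06593, 0.05495, 0.07692, 0.05495, 0.15385, 0.59341, giving H' = 1.29308.
Difference = |0.30720 − 1.29308| = 0.98588, i.e. 0.986 to 3 decimal places.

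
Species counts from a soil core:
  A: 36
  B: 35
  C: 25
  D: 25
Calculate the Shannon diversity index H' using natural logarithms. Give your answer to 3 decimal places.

Total N = 36+35+25+25 = 121, so the proportions are 0.29752, 0.28926, 0.20661, 0.20661 (working shown to 5 dp, full precision carried).
Each pᵢ ln pᵢ term: 0.29752×(-1.21227)=-0.36068, 0.28926×(-1.24044)=-0.35881, 0.20661×(-1.57691)=-0.32581, 0.20661×(-1.57691)=-0.32581.
Sum = -1.37110, so H' = 1.371.

1.371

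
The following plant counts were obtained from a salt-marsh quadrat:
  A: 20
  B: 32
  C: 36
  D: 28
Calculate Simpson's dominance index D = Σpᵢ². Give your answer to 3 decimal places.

Total N = 20+32+36+28 = 116, so the proportions are 0.17241, 0.27586, 0.31034, 0.24138 (working shown to 5 dp, full precision carried).
D = 0.17241² + 0.27586² + 0.31034² + 0.24138² = 0.02973 + 0.07610 + 0.09631 + 0.05826 = 0.26040.
To 3 decimal places, D = 0.260.

0.260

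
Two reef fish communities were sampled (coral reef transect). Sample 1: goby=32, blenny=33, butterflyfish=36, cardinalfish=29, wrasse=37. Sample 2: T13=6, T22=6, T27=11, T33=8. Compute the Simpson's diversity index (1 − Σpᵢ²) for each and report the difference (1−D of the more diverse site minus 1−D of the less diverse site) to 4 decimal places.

0.0660

Sample 1: N=167, proportions 0.1916168, 0.1976048, 0.2155689, 0.1736527, 0.2215569, giving 1−D = 0.7985227 (working shown to 7 dp, full precision carried).
Sample 2: N=31, proportions 0.1935484, 0.1935484, 0.3548387, 0.2580645, giving 1−D = 0.7325702.
Difference = |0.7985227 − 0.7325702| = 0.0659525, i.e. 0.0660 to 4 decimal places.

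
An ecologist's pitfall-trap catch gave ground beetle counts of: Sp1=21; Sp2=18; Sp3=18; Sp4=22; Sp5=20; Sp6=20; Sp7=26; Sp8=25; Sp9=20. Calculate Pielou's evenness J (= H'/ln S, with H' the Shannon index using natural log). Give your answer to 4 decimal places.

Total N = 21+18+18+22+20+20+26+25+20 = 190, so the proportions are 0.110526, 0.094737, 0.094737, 0.115789, 0.105263, 0.105263, 0.136842, 0.131579, 0.105263 (working shown to 6 dp, full precision carried).
H' = −Σ pᵢ ln pᵢ = −((-0.243434) + (-0.223262) + (-0.223262) + (-0.249640) + (-0.236978) + (-0.236978) + (-0.272169) + (-0.266862) + (-0.236978)) = 2.189563.
With S = 9 species, ln S = 2.197225, so J = 2.189563/2.197225 = 0.996513, i.e. 0.9965 to 4 decimal places.

0.9965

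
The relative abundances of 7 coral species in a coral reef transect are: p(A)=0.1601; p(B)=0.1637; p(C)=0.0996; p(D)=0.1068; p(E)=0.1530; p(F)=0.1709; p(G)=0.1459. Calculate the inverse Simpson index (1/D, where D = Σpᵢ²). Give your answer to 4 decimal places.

D = 0.1601² + 0.1637² + 0.0996² + 0.1068² + 0.153² + 0.1709² + 0.1459² = 0.02563201 + 0.02679769 + 0.00992016 + 0.01140624 + 0.02340900 + 0.02920681 + 0.02128681 = 0.14765872 (working shown to 8 dp, full precision carried).
So 1/D = 6.772373, i.e. 6.7724 to 4 decimal places.

6.7724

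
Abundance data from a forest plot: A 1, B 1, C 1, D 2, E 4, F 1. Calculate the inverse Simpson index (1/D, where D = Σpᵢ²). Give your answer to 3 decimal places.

4.167

Total N = 1+1+1+2+4+1 = 10, so the proportions are 0.1, 0.1, 0.1, 0.2, 0.4, 0.1 (working shown to 7 dp, full precision carried).
D = 0.1² + 0.1² + 0.1² + 0.2² + 0.4² + 0.1² = 0.0100000 + 0.0100000 + 0.0100000 + 0.0400000 + 0.1600000 + 0.0100000 = 0.2400000.
So 1/D = 4.16667, i.e. 4.167 to 3 decimal places.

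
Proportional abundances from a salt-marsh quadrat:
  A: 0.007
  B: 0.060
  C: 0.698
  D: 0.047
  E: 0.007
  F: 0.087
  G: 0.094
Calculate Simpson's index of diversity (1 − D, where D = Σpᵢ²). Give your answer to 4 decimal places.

0.4905

D = 0.007² + 0.06² + 0.698² + 0.047² + 0.007² + 0.087² + 0.094² = 0.000049 + 0.003600 + 0.487204 + 0.002209 + 0.000049 + 0.007569 + 0.008836 = 0.509516 (working shown to 6 dp, full precision carried).
So 1 − D = 0.490484, i.e. 0.4905 to 4 decimal places.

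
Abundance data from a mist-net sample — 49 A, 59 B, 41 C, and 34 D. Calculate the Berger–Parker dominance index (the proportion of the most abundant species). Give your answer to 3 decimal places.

Total N = 49+59+41+34 = 183, so the proportions are 0.26776, 0.3224, 0.22404, 0.18579 (working shown to 5 dp, full precision carried).
The largest proportion is 0.3224, i.e. d = 0.322 to 3 decimal places.

0.322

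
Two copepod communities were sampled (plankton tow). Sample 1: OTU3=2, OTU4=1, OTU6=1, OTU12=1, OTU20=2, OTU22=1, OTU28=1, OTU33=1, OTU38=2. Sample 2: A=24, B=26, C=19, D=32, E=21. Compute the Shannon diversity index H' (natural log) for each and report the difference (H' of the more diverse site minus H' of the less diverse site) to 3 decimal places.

0.546

Sample 1: N=12, proportions 0.16667, 0.08333, 0.08333, 0.08333, 0.16667, 0.08333, 0.08333, 0.08333, 0.16667, giving H' = 2.13833 (working shown to 5 dp, full precision carried).
Sample 2: N=122, proportions 0.19672, 0.21311, 0.15574, 0.2623, 0.17213, giving H' = 1.59282.
Difference = |2.13833 − 1.59282| = 0.54551, i.e. 0.546 to 3 decimal places.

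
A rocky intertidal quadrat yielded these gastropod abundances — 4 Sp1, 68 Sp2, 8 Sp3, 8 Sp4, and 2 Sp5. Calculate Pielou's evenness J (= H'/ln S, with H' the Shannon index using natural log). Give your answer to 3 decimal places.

Total N = 4+68+8+8+2 = 90, so the proportions are 0.04444, 0.75556, 0.08889, 0.08889, 0.02222 (working shown to 5 dp, full precision carried).
H' = −Σ pᵢ ln pᵢ = −((-0.13838) + (-0.21178) + (-0.21514) + (-0.21514) + (-0.08459)) = 0.86504.
With S = 5 species, ln S = 1.60944, so J = 0.86504/1.60944 = 0.53748, i.e. 0.537 to 3 decimal places.

0.537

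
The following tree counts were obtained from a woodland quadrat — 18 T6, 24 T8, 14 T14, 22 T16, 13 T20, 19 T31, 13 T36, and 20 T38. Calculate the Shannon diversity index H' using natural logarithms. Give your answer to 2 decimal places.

Total N = 18+24+14+22+13+19+13+20 = 143, so the proportions are 0.1259, 0.1678, 0.0979, 0.1538, 0.0909, 0.1329, 0.0909, 0.1399 (working shown to 4 dp, full precision carried).
Each pᵢ ln pᵢ term: 0.1259×(-2.0725)=-0.2609, 0.1678×(-1.7848)=-0.2995, 0.0979×(-2.3238)=-0.2275, 0.1538×(-1.8718)=-0.2880, 0.0909×(-2.3979)=-0.2180, 0.1329×(-2.0184)=-0.2682, 0.0909×(-2.3979)=-0.2180, 0.1399×(-1.9671)=-0.2751.
Sum = -2.0552, so H' = 2.06.

2.06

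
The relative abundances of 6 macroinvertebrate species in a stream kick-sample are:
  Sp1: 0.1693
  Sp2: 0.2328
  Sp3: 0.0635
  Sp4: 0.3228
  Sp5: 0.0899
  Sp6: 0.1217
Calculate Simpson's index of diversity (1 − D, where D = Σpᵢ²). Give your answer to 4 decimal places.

0.7860

D = 0.1693² + 0.2328² + 0.0635² + 0.3228² + 0.0899² + 0.1217² = 0.028662 + 0.054196 + 0.004032 + 0.104200 + 0.008082 + 0.014811 = 0.213983 (working shown to 6 dp, full precision carried).
So 1 − D = 0.786017, i.e. 0.7860 to 4 decimal places.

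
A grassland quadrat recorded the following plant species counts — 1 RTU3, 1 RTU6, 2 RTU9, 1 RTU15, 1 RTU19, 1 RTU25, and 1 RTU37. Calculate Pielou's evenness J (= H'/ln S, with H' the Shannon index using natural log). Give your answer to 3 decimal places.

0.980

Total N = 1+1+2+1+1+1+1 = 8, so the proportions are 0.125, 0.125, 0.25, 0.125, 0.125, 0.125, 0.125 (working shown to 5 dp, full precision carried).
H' = −Σ pᵢ ln pᵢ = −((-0.25993) + (-0.25993) + (-0.34657) + (-0.25993) + (-0.25993) + (-0.25993) + (-0.25993)) = 1.90615.
With S = 7 species, ln S = 1.94591, so J = 1.90615/1.94591 = 0.97957, i.e. 0.980 to 3 decimal places.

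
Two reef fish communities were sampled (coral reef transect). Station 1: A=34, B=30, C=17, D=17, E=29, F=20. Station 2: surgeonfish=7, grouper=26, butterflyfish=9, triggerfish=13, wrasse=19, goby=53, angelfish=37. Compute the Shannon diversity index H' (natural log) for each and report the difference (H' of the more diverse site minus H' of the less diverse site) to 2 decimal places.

0.02

Station 1: N=147, proportions 0.2313, 0.2041, 0.1156, 0.1156, 0.1973, 0.1361, giving H' = 1.7535 (working shown to 4 dp, full precision carried).
Station 2: N=164, proportions 0.0427, 0.1585, 0.0549, 0.0793, 0.1159, 0.3232, 0.2256, giving H' = 1.7375.
Difference = |1.7535 − 1.7375| = 0.0160, i.e. 0.02 to 2 decimal places.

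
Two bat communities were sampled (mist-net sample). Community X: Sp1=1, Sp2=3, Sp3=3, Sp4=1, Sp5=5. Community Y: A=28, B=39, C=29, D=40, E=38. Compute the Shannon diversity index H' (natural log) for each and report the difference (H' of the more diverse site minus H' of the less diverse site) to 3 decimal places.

Community X: N=13, proportions 0.076923, 0.230769, 0.230769, 0.076923, 0.384615, giving H' = 1.438883 (working shown to 6 dp, full precision carried).
Community Y: N=174, proportions 0.16092, 0.224138, 0.166667, 0.229885, 0.218391, giving H' = 1.598046.
Difference = |1.438883 − 1.598046| = 0.159163, i.e. 0.159 to 3 decimal places.

0.159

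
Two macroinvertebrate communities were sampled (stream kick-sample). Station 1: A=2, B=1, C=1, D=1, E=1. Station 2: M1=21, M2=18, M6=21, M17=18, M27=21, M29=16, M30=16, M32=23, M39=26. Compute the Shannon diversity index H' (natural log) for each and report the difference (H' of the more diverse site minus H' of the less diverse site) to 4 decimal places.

Station 1: N=6, proportions 0.33333333, 0.16666667, 0.16666667, 0.16666667, 0.16666667, giving H' = 1.56071041 (working shown to 8 dp, full precision carried).
Station 2: N=180, proportions 0.11666667, 0.1, 0.11666667, 0.1, 0.11666667, 0.08888889, 0.08888889, 0.12777778, 0.14444444, giving H' = 2.18513456.
Difference = |1.56071041 − 2.18513456| = 0.62442415, i.e. 0.6244 to 4 decimal places.

0.6244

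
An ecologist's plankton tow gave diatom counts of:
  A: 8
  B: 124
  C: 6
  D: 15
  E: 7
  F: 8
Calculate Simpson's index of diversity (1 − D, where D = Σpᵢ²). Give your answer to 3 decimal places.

Total N = 8+124+6+15+7+8 = 168, so the proportions are 0.04762, 0.7381, 0.03571, 0.08929, 0.04167, 0.04762 (working shown to 5 dp, full precision carried).
D = 0.04762² + 0.7381² + 0.03571² + 0.08929² + 0.04167² + 0.04762² = 0.00227 + 0.54478 + 0.00128 + 0.00797 + 0.00174 + 0.00227 = 0.56030.
So 1 − D = 0.43970, i.e. 0.440 to 3 decimal places.

0.440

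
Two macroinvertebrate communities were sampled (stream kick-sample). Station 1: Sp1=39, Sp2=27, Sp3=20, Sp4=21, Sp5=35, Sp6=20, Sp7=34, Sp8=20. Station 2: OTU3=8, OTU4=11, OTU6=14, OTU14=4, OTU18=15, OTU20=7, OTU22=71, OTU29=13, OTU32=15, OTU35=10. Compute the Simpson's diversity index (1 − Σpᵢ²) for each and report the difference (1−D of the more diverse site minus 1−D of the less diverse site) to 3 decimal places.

Station 1: N=216, proportions 0.18056, 0.125, 0.09259, 0.09722, 0.16204, 0.09259, 0.15741, 0.09259, giving 1−D = 0.86557 (working shown to 5 dp, full precision carried).
Station 2: N=168, proportions 0.04762, 0.06548, 0.08333, 0.02381, 0.08929, 0.04167, 0.42262, 0.07738, 0.08929, 0.05952, giving 1−D = 0.78012.
Difference = |0.86557 − 0.78012| = 0.08545, i.e. 0.085 to 3 decimal places.

0.085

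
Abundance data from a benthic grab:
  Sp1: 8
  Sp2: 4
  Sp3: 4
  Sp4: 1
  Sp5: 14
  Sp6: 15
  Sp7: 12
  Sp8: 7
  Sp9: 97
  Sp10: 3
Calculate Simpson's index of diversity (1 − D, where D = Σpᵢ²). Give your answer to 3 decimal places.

0.628

Total N = 8+4+4+1+14+15+12+7+97+3 = 165, so the proportions are 0.04848, 0.02424, 0.02424, 0.00606, 0.08485, 0.09091, 0.07273, 0.04242, 0.58788, 0.01818 (working shown to 5 dp, full precision carried).
D = 0.04848² + 0.02424² + 0.02424² + 0.00606² + 0.08485² + 0.09091² + 0.07273² + 0.04242² + 0.58788² + 0.01818² = 0.00235 + 0.00059 + 0.00059 + 0.00004 + 0.00720 + 0.00826 + 0.00529 + 0.00180 + 0.34560 + 0.00033 = 0.37205.
So 1 − D = 0.62795, i.e. 0.628 to 3 decimal places.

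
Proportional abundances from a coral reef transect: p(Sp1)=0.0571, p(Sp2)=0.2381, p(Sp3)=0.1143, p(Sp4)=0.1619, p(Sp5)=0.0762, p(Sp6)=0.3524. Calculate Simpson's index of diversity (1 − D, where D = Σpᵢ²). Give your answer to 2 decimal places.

D = 0.0571² + 0.2381² + 0.1143² + 0.1619² + 0.0762² + 0.3524² = 0.0033 + 0.0567 + 0.0131 + 0.0262 + 0.0058 + 0.1242 = 0.2292 (working shown to 4 dp, full precision carried).
So 1 − D = 0.7708, i.e. 0.77 to 2 decimal places.

0.77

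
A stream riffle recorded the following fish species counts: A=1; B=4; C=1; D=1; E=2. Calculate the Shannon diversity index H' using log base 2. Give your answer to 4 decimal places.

Total N = 1+4+1+1+2 = 9, so the proportions are 0.111111, 0.444444, 0.111111, 0.111111, 0.222222 (working shown to 6 dp, full precision carried).
Each pᵢ log₂ pᵢ term: 0.111111×(-3.169925)=-0.352214, 0.444444×(-1.169925)=-0.519967, 0.111111×(-3.169925)=-0.352214, 0.111111×(-3.169925)=-0.352214, 0.222222×(-2.169925)=-0.482206.
Sum = -2.058814, so H' = 2.0588.

2.0588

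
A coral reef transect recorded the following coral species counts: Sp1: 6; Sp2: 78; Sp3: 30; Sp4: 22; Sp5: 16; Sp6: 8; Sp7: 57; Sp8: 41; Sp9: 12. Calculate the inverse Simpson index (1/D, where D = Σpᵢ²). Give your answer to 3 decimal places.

Total N = 6+78+30+22+16+8+57+41+12 = 270, so the proportions are 0.0222222, 0.2888889, 0.1111111, 0.0814815, 0.0592593, 0.0296296, 0.2111111, 0.1518519, 0.0444444 (working shown to 7 dp, full precision carried).
D = 0.0222222² + 0.2888889² + 0.1111111² + 0.0814815² + 0.0592593² + 0.0296296² + 0.2111111² + 0.1518519² + 0.0444444² = 0.0004938 + 0.0834568 + 0.0123457 + 0.0066392 + 0.0035117 + 0.0008779 + 0.0445679 + 0.0230590 + 0.0019753 = 0.1769273.
So 1/D = 5.65204, i.e. 5.652 to 3 decimal places.

5.652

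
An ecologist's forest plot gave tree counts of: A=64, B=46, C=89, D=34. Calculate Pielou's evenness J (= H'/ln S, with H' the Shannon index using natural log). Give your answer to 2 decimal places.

Total N = 64+46+89+34 = 233, so the proportions are 0.2747, 0.1974, 0.382, 0.1459 (working shown to 4 dp, full precision carried).
H' = −Σ pᵢ ln pᵢ = −((-0.3549) + (-0.3203) + (-0.3676) + (-0.2809)) = 1.3237.
With S = 4 species, ln S = 1.3863, so J = 1.3237/1.3863 = 0.9548, i.e. 0.95 to 2 decimal places.

0.95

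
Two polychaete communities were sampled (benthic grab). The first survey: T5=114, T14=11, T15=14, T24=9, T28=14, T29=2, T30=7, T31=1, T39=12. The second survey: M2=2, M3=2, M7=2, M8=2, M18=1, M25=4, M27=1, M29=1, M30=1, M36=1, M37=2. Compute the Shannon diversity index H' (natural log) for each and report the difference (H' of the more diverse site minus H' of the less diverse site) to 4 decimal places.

The first survey: N=184, proportions 0.619565, 0.059783, 0.076087, 0.048913, 0.076087, 0.01087, 0.038043, 0.005435, 0.065217, giving H' = 1.384508 (working shown to 6 dp, full precision carried).
The second survey: N=19, proportions 0.105263, 0.105263, 0.105263, 0.105263, 0.052632, 0.210526, 0.052632, 0.052632, 0.052632, 0.052632, 0.105263, giving H' = 2.287773.
Difference = |1.384508 − 2.287773| = 0.903265, i.e. 0.9033 to 4 decimal places.

0.9033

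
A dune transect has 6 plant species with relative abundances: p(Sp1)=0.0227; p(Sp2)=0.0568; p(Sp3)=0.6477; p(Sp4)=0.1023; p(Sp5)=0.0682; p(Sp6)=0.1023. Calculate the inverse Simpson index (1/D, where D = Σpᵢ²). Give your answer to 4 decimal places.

D = 0.0227² + 0.0568² + 0.6477² + 0.1023² + 0.0682² + 0.1023² = 0.0005153 + 0.0032262 + 0.4195153 + 0.0104653 + 0.0046512 + 0.0104653 = 0.4488386 (working shown to 7 dp, full precision carried).
So 1/D = 2.227972, i.e. 2.2280 to 4 decimal places.

2.2280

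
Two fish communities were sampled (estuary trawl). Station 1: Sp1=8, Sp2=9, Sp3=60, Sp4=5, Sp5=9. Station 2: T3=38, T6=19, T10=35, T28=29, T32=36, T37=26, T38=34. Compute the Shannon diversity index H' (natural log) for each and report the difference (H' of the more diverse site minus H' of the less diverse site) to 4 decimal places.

Station 1: N=91, proportions 0.087912, 0.098901, 0.659341, 0.054945, 0.098901, giving H' = 1.105437 (working shown to 6 dp, full precision carried).
Station 2: N=217, proportions 0.175115, 0.087558, 0.16129, 0.133641, 0.165899, 0.119816, 0.156682, giving H' = 1.924253.
Difference = |1.105437 − 1.924253| = 0.818816, i.e. 0.8188 to 4 decimal places.

0.8188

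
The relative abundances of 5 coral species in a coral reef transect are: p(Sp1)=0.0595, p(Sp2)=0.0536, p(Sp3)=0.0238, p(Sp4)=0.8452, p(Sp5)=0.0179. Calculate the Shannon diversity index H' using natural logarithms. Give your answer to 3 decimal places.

0.628

Each pᵢ ln pᵢ term (working shown to 5 dp, full precision carried): 0.0595×(-2.82178)=-0.16790, 0.0536×(-2.92621)=-0.15684, 0.0238×(-3.73807)=-0.08897, 0.8452×(-0.16818)=-0.14215, 0.0179×(-4.02295)=-0.07201.
Sum = -0.62786, so H' = 0.628.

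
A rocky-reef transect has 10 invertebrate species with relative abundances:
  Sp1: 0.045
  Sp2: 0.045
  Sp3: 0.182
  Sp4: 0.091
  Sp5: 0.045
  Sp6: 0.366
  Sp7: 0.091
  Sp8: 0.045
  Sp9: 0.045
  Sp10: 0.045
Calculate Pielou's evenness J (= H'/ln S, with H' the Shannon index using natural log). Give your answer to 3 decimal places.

0.848

H' = −Σ pᵢ ln pᵢ = −((-0.13955) + (-0.13955) + (-0.31008) + (-0.21812) + (-0.13955) + (-0.36787) + (-0.21812) + (-0.13955) + (-0.13955) + (-0.13955)) = 1.95149 (working shown to 5 dp, full precision carried).
With S = 10 species, ln S = 2.30259, so J = 1.95149/2.30259 = 0.84752, i.e. 0.848 to 3 decimal places.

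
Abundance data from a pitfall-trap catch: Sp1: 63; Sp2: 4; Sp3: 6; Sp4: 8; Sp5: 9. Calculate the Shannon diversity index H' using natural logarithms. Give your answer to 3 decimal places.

Total N = 63+4+6+8+9 = 90, so the proportions are 0.7, 0.04444, 0.06667, 0.08889, 0.1 (working shown to 5 dp, full precision carried).
Each pᵢ ln pᵢ term: 0.7×(-0.35667)=-0.24967, 0.04444×(-3.11352)=-0.13838, 0.06667×(-2.70805)=-0.18054, 0.08889×(-2.42037)=-0.21514, 0.1×(-2.30259)=-0.23026.
Sum = -1.01399, so H' = 1.014.

1.014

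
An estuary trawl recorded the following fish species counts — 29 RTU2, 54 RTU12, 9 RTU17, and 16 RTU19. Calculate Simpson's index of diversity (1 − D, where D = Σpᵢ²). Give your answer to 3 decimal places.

Total N = 29+54+9+16 = 108, so the proportions are 0.26852, 0.5, 0.08333, 0.14815 (working shown to 5 dp, full precision carried).
D = 0.26852² + 0.5² + 0.08333² + 0.14815² = 0.07210 + 0.25000 + 0.00694 + 0.02195 = 0.35099.
So 1 − D = 0.64901, i.e. 0.649 to 3 decimal places.

0.649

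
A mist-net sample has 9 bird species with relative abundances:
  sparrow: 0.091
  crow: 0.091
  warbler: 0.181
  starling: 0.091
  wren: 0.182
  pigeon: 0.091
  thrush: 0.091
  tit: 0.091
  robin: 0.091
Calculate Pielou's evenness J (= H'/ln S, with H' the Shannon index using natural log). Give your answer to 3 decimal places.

0.977

H' = −Σ pᵢ ln pᵢ = −((-0.21812) + (-0.21812) + (-0.30938) + (-0.21812) + (-0.31008) + (-0.21812) + (-0.21812) + (-0.21812) + (-0.21812)) = 2.14628 (working shown to 5 dp, full precision carried).
With S = 9 species, ln S = 2.19722, so J = 2.14628/2.19722 = 0.97681, i.e. 0.977 to 3 decimal places.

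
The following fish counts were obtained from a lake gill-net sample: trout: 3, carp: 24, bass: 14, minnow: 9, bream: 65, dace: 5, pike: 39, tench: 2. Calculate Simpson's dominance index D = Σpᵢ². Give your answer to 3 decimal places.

Total N = 3+24+14+9+65+5+39+2 = 161, so the proportions are 0.01863, 0.14907, 0.08696, 0.0559, 0.40373, 0.03106, 0.24224, 0.01242 (working shown to 5 dp, full precision carried).
D = 0.01863² + 0.14907² + 0.08696² + 0.0559² + 0.40373² + 0.03106² + 0.24224² + 0.01242² = 0.00035 + 0.02222 + 0.00756 + 0.00312 + 0.16300 + 0.00096 + 0.05868 + 0.00015 = 0.25605.
To 3 decimal places, D = 0.256.

0.256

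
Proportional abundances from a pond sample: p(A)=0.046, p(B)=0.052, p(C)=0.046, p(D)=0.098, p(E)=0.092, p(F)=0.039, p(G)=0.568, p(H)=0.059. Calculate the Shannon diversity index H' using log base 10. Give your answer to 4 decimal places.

Each pᵢ log₁₀ pᵢ term (working shown to 6 dp, full precision carried): 0.046×(-1.337242)=-0.061513, 0.052×(-1.283997)=-0.066768, 0.046×(-1.337242)=-0.061513, 0.098×(-1.008774)=-0.098860, 0.092×(-1.036212)=-0.095332, 0.039×(-1.408935)=-0.054948, 0.568×(-0.245652)=-0.139530, 0.059×(-1.229148)=-0.072520.
Sum = -0.650984, so H' = 0.6510.

0.6510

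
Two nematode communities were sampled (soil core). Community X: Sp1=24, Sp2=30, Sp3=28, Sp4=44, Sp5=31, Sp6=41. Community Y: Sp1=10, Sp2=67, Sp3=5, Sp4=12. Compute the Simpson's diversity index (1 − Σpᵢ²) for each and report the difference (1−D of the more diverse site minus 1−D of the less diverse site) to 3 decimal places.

Community X: N=198, proportions 0.12121, 0.15152, 0.14141, 0.22222, 0.15657, 0.20707, giving 1−D = 0.82558 (working shown to 5 dp, full precision carried).
Community Y: N=94, proportions 0.10638, 0.71277, 0.05319, 0.12766, giving 1−D = 0.46152.
Difference = |0.82558 − 0.46152| = 0.36406, i.e. 0.364 to 3 decimal places.

0.364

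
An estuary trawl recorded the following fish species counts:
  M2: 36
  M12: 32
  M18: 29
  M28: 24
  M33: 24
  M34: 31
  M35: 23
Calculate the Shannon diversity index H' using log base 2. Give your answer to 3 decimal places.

Total N = 36+32+29+24+24+31+23 = 199, so the proportions are 0.1809, 0.1608, 0.14573, 0.1206, 0.1206, 0.15578, 0.11558 (working shown to 5 dp, full precision carried).
Each pᵢ log₂ pᵢ term: 0.1809×(-2.46670)=-0.44624, 0.1608×(-2.63662)=-0.42398, 0.14573×(-2.77864)=-0.40493, 0.1206×(-3.05166)=-0.36804, 0.1206×(-3.05166)=-0.36804, 0.15578×(-2.68243)=-0.41787, 0.11558×(-3.11306)=-0.35980.
Sum = -2.78889, so H' = 2.789.

2.789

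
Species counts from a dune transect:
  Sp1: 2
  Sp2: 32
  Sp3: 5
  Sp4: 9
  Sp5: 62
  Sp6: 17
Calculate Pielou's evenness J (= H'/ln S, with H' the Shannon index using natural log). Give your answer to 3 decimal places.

0.752

Total N = 2+32+5+9+62+17 = 127, so the proportions are 0.01575, 0.25197, 0.03937, 0.07087, 0.48819, 0.13386 (working shown to 5 dp, full precision carried).
H' = −Σ pᵢ ln pᵢ = −((-0.06537) + (-0.34733) + (-0.12735) + (-0.18758) + (-0.35006) + (-0.26919)) = 1.34687.
With S = 6 species, ln S = 1.79176, so J = 1.34687/1.79176 = 0.75170, i.e. 0.752 to 3 decimal places.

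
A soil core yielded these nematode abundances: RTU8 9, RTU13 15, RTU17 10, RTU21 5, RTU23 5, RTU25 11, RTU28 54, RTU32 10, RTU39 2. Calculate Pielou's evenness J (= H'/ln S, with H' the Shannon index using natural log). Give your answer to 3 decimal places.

0.807

Total N = 9+15+10+5+5+11+54+10+2 = 121, so the proportions are 0.07438, 0.12397, 0.08264, 0.04132, 0.04132, 0.09091, 0.44628, 0.08264, 0.01653 (working shown to 5 dp, full precision carried).
H' = −Σ pᵢ ln pᵢ = −((-0.19328) + (-0.25881) + (-0.20605) + (-0.13167) + (-0.13167) + (-0.21799) + (-0.36006) + (-0.20605) + (-0.06781)) = 1.77339.
With S = 9 species, ln S = 2.19722, so J = 1.77339/2.19722 = 0.80711, i.e. 0.807 to 3 decimal places.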